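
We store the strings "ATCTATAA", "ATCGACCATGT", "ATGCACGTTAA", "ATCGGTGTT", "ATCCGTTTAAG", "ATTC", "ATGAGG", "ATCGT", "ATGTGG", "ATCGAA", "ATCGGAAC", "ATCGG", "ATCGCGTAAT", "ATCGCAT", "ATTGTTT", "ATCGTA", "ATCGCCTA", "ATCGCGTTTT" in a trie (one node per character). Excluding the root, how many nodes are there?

70

Count nodes per top-level branch (shared prefixes stored once):
  'A'-branch (ATCCGTTTAAG, ATCGAA, ATCGACCATGT, ATCGCAT, ATCGCCTA, ATCGCGTAAT, ATCGCGTTTT, ATCGG, ATCGGAAC, ATCGGTGTT, ATCGT, ATCGTA, ATCTATAA, ATGAGG, ATGCACGTTAA, ATGTGG, ATTC, ATTGTTT): 70 nodes
Sum: 70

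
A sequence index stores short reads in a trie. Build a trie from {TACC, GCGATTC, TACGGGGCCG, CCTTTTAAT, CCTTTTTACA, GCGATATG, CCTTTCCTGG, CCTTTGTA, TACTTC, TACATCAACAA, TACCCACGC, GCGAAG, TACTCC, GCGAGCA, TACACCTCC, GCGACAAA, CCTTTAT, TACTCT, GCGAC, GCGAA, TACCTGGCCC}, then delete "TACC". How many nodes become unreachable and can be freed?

After clearing the end-marker at "TACC", prune upward until reaching a node still needed by another word.
Every node on "TACC" is still needed (e.g. by "TACCCACGC"), so nothing is freed.
Nodes removed: 0

0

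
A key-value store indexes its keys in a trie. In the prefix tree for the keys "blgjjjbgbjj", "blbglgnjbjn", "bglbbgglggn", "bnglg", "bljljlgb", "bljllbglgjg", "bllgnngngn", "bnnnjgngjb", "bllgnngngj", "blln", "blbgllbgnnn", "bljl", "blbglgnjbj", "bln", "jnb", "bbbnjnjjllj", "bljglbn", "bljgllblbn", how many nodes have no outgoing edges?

16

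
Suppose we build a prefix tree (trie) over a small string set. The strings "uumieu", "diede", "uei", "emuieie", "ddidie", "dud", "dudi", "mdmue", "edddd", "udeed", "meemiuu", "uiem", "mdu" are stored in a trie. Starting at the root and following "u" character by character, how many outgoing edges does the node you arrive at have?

4

Walk "u" from the root, arriving at one node.
Characters that immediately follow "u" among the stored strings: {d, e, i, u}.
That node has 4 child edges.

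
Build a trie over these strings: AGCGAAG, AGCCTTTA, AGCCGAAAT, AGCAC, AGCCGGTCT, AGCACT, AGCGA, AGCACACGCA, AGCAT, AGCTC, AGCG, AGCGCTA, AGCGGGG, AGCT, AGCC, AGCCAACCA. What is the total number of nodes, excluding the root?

Trace insertions, counting only characters that open a new branch:
  "AGCGAAG" → 7 new (A, G, C, G, A, A, G)
  "AGCCTTTA" → prefix "AGC" already present; 5 new (C, T, T, T, A)
  "AGCCGAAAT" → prefix "AGCC" already present; 5 new (G, A, A, A, T)
  "AGCAC" → prefix "AGC" already present; 2 new (A, C)
  "AGCCGGTCT" → prefix "AGCCG" already present; 4 new (G, T, C, T)
  "AGCACT" → prefix "AGCAC" already present; 1 new (T)
  "AGCGA" → prefix "AGCGA" already present; 0 new (none)
  "AGCACACGCA" → prefix "AGCAC" already present; 5 new (A, C, G, C, A)
  "AGCAT" → prefix "AGCA" already present; 1 new (T)
  "AGCTC" → prefix "AGC" already present; 2 new (T, C)
  "AGCG" → prefix "AGCG" already present; 0 new (none)
  "AGCGCTA" → prefix "AGCG" already present; 3 new (C, T, A)
  "AGCGGGG" → prefix "AGCG" already present; 3 new (G, G, G)
  "AGCT" → prefix "AGCT" already present; 0 new (none)
  "AGCC" → prefix "AGCC" already present; 0 new (none)
  "AGCCAACCA" → prefix "AGCC" already present; 5 new (A, A, C, C, A)
Total nodes = 7 + 5 + 5 + 2 + 4 + 1 + 0 + 5 + 1 + 2 + 0 + 3 + 3 + 0 + 0 + 5 = 43

43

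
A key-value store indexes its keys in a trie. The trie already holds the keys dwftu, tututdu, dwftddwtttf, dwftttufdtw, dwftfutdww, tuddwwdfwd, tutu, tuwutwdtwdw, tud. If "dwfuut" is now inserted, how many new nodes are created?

The longest prefix of "dwfuut" already in the trie is "dwf" (length 3).
Each of the 3 remaining characters creates one node.

3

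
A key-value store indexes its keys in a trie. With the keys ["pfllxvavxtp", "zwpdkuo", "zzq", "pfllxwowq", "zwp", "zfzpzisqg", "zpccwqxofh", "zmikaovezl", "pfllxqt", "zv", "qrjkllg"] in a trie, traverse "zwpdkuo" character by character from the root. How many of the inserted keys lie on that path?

Walk "zwpdkuo" from the root; an end-of-word marker is hit whenever a stored word is a prefix of "zwpdkuo".
Prefixes of the query that are stored words: "zwp", "zwpdkuo"
Count: 2

2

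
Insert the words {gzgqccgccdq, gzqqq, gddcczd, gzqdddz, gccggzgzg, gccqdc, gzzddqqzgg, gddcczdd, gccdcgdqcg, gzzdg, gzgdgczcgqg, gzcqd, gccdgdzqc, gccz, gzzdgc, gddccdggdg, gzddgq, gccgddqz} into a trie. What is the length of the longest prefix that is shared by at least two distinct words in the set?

Look for the deepest trie node that still has at least two words in its subtree.
e.g. "gddcczd" and "gddcczdd" share the prefix "gddcczd" of length 7; no pair shares a longer one.
Longest shared-prefix length: 7

7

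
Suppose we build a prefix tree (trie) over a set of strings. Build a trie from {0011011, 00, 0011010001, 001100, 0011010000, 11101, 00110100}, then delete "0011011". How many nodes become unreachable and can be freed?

1

A node on "0011011"'s path can go only if nothing else ends at it or branches off below it.
The suffix "1" (1 node) is used only by "0011011"; the node for "001101" still has the child "0", so pruning stops there.
Nodes removed: 1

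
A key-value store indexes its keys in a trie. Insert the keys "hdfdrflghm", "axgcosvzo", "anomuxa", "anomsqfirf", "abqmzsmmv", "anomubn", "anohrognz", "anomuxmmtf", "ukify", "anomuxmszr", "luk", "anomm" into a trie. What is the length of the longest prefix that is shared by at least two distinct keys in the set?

7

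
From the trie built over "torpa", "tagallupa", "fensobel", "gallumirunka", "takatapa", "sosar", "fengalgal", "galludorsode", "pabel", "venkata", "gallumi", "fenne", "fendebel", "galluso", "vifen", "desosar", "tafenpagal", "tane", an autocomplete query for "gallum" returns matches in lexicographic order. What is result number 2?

gallumirunka

DFS of the "gallum" subtree visits, in order: "gallumi", "gallumirunka"
The 2nd is gallumirunka.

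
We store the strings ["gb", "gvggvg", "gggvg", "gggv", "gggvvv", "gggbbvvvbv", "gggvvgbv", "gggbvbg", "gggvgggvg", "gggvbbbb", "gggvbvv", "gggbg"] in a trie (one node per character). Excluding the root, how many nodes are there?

Trie structure (* marks end of a word):
(root)
└─ g
   ├─ b *
   ├─ g
   │  └─ g
   │     ├─ b
   │     │  ├─ b
   │     │  │  └─ v
   │     │  │     └─ v
   │     │  │        └─ v
   │     │  │           └─ b
   │     │  │              └─ v *
   │     │  ├─ g *
   │     │  └─ v
   │     │     └─ b
   │     │        └─ g *
   │     └─ v *
   │        ├─ b
   │        │  ├─ b
   │        │  │  └─ b
   │        │  │     └─ b *
   │        │  └─ v
   │        │     └─ v *
   │        ├─ g *
   │        │  └─ g
   │        │     └─ g
   │        │        └─ v
   │        │           └─ g *
   │        └─ v
   │           ├─ g
   │           │  └─ b
   │           │     └─ v *
   │           └─ v *
   └─ v
      └─ g
         └─ g
            └─ v
               └─ g *
Counting every labelled node above: 37.

37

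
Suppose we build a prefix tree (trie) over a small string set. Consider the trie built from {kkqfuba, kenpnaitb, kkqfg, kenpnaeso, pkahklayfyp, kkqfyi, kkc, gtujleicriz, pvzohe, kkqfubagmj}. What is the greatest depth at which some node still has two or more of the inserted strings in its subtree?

7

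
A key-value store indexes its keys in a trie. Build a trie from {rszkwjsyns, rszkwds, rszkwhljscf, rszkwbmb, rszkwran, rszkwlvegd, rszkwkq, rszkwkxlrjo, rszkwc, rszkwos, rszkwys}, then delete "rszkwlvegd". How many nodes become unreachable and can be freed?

5

Walk "rszkwlvegd" from the leaf back toward the root, removing each node that no remaining word uses.
The suffix "lvegd" (5 nodes) is used only by "rszkwlvegd"; the node for "rszkw" still has the child "j", so pruning stops there.
Nodes removed: 5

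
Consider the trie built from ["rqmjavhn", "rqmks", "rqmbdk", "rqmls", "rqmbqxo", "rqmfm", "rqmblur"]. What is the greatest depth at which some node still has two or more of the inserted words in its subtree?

Equivalently: take the maximum, over all pairs, of their longest common prefix length.
"rqmbdk" and "rqmblur" agree on "rqmb" (4 characters) before diverging; nothing deeper is shared.
Longest shared-prefix length: 4

4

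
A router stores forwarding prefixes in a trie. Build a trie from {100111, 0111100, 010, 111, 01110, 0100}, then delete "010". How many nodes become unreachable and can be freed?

0

After clearing the end-marker at "010", prune upward until reaching a node still needed by another word.
Every node on "010" is still needed (e.g. by "0100"), so nothing is freed.
Nodes removed: 0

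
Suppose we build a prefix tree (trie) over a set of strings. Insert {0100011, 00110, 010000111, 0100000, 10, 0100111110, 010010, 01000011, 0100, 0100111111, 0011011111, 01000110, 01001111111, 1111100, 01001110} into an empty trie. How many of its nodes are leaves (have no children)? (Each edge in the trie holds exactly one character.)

10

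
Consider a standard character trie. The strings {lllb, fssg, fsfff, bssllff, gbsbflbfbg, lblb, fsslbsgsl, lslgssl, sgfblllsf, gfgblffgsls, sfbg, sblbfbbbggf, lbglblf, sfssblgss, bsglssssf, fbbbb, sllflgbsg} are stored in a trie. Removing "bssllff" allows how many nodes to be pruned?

After clearing the end-marker at "bssllff", prune upward until reaching a node still needed by another word.
The suffix "sllff" (5 nodes) is used only by "bssllff"; the node for "bs" still has the child "g", so pruning stops there.
Nodes removed: 5

5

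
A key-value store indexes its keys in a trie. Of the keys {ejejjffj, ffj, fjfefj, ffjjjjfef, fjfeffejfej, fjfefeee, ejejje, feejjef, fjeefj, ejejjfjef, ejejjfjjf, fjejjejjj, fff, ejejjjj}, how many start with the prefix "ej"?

5

Walk to "ej"; the words in its subtree are exactly those with that prefix.
Matches: "ejejje", "ejejjffj", "ejejjfjef", "ejejjfjjf", "ejejjjj"
Count: 5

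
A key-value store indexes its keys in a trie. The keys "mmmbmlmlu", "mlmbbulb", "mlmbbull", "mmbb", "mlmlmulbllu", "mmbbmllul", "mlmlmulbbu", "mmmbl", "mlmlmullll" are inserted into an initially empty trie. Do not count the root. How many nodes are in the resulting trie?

For each word, the new-node count is its length minus the longest prefix already in the trie:
  "mmmbmlmlu" → 9 new (m, m, m, b, m, l, m, l, u)
  "mlmbbulb" → prefix "m" already present; 7 new (l, m, b, b, u, l, b)
  "mlmbbull" → prefix "mlmbbul" already present; 1 new (l)
  "mmbb" → prefix "mm" already present; 2 new (b, b)
  "mlmlmulbllu" → prefix "mlm" already present; 8 new (l, m, u, l, b, l, l, u)
  "mmbbmllul" → prefix "mmbb" already present; 5 new (m, l, l, u, l)
  "mlmlmulbbu" → prefix "mlmlmulb" already present; 2 new (b, u)
  "mmmbl" → prefix "mmmb" already present; 1 new (l)
  "mlmlmullll" → prefix "mlmlmul" already present; 3 new (l, l, l)
Total nodes = 9 + 7 + 1 + 2 + 8 + 5 + 2 + 1 + 3 = 38

38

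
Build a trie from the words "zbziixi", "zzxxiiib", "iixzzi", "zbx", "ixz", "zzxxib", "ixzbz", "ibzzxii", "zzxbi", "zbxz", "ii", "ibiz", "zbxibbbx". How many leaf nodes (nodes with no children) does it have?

A leaf is a node with no children — equivalently, the end of a word that is not a proper prefix of any other stored word.
Those words: "ibiz", "ibzzxii", "iixzzi", "ixzbz", "zbxibbbx", "zbxz", "zbziixi", "zzxbi", "zzxxib", "zzxxiiib"
Leaf count: 10

10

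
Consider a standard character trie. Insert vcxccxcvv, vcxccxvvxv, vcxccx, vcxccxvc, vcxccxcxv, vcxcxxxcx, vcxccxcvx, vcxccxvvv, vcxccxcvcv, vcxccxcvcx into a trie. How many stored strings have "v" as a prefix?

10

Traverse to the node for "v", then collect every word in that subtree.
Matches: "vcxccx", "vcxccxcvcv", "vcxccxcvcx", "vcxccxcvv", "vcxccxcvx", "vcxccxcxv", "vcxccxvc", "vcxccxvvv", "vcxccxvvxv", "vcxcxxxcx"
Count: 10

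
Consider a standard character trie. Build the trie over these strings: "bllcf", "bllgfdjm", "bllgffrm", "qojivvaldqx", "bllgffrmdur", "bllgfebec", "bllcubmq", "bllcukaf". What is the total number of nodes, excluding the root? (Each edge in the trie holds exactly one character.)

Trace insertions, counting only characters that open a new branch:
  "bllcf" → 5 new (b, l, l, c, f)
  "bllgfdjm" → prefix "bll" already present; 5 new (g, f, d, j, m)
  "bllgffrm" → prefix "bllgf" already present; 3 new (f, r, m)
  "qojivvaldqx" → 11 new (q, o, j, i, v, v, a, l, d, q, x)
  "bllgffrmdur" → prefix "bllgffrm" already present; 3 new (d, u, r)
  "bllgfebec" → prefix "bllgf" already present; 4 new (e, b, e, c)
  "bllcubmq" → prefix "bllc" already present; 4 new (u, b, m, q)
  "bllcukaf" → prefix "bllcu" already present; 3 new (k, a, f)
Total nodes = 5 + 5 + 3 + 11 + 3 + 4 + 4 + 3 = 38

38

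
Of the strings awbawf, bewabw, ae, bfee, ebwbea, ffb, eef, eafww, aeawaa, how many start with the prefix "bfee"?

Walk to "bfee"; the words in its subtree are exactly those with that prefix.
Words under "bfee": bfee
Count: 1

1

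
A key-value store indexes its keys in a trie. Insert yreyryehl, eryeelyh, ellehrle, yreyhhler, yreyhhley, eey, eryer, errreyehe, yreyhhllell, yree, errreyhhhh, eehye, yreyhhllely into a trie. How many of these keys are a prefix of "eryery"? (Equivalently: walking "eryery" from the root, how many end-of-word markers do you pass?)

1

Traverse "eryery" character by character; count nodes along the way that are marked as word ends.
Prefixes of the query that are stored words: "eryer"
Count: 1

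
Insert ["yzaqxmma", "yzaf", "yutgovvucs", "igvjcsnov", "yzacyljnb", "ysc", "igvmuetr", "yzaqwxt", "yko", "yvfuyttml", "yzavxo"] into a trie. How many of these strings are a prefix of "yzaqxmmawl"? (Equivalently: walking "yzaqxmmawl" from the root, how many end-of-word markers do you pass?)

Check each prefix of "yzaqxmmawl" against the stored set — each match is an end-marker on the path.
Prefixes of the query that are stored words: "yzaqxmma"
Count: 1

1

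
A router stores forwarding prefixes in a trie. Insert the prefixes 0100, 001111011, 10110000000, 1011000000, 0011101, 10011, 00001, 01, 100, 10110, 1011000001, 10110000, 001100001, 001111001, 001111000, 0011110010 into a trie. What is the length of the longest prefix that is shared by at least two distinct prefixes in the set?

10

Equivalently: take the maximum, over all pairs, of their longest common prefix length.
"1011000000" and "10110000000" agree on "1011000000" (10 characters) before diverging; nothing deeper is shared.
Longest shared-prefix length: 10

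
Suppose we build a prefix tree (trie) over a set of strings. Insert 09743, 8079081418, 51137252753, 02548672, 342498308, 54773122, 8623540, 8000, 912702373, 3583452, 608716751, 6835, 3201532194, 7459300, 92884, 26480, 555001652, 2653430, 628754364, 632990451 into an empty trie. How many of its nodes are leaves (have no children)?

Leaves are exactly the stored words that no other stored word extends.
Those words: "02548672", "09743", "26480", "2653430", "3201532194", "342498308", "3583452", "51137252753", "54773122", "555001652", "608716751", "628754364", "632990451", "6835", "7459300", "8000", "8079081418", "8623540", "912702373", "92884"
Leaf count: 20

20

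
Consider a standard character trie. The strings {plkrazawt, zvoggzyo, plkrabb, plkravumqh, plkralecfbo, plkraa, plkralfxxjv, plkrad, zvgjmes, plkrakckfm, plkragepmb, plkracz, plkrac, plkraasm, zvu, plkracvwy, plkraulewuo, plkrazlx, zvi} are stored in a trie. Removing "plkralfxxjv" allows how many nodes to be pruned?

5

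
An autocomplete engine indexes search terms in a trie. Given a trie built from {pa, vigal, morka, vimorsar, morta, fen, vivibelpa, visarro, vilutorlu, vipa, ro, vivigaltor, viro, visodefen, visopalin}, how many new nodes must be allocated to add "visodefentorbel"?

6

The longest prefix of "visodefentorbel" already in the trie is "visodefen" (length 9).
So 15 − 9 = 6 new nodes.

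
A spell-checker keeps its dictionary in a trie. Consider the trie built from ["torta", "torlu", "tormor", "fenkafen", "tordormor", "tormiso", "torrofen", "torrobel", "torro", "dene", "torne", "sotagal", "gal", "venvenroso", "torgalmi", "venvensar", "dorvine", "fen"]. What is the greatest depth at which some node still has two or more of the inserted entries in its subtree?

Look for the deepest trie node that still has at least two words in its subtree.
"venvenroso" and "venvensar" agree on "venven" (6 characters) before diverging; nothing deeper is shared.
Longest shared-prefix length: 6

6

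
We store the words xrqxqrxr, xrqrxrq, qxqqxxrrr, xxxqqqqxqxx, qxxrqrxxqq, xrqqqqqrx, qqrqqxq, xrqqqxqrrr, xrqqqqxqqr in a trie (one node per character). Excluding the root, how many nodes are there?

60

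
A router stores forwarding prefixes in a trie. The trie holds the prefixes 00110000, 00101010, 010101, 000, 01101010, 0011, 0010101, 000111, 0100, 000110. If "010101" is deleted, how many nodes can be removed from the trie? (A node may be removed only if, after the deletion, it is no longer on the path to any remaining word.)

3

After clearing the end-marker at "010101", prune upward until reaching a node still needed by another word.
The suffix "101" (3 nodes) is used only by "010101"; the node for "010" still has the child "0", so pruning stops there.
Nodes removed: 3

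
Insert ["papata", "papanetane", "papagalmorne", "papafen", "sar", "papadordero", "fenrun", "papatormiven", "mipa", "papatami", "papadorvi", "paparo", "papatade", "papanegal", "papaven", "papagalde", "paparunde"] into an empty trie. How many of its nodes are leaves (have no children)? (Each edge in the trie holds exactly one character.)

A leaf is a node with no children — equivalently, the end of a word that is not a proper prefix of any other stored word.
Those words: "fenrun", "mipa", "papadordero", "papadorvi", "papafen", "papagalde", "papagalmorne", "papanegal", "papanetane", "paparo", "paparunde", "papatade", "papatami", "papatormiven", "papaven", "sar"
Leaf count: 16

16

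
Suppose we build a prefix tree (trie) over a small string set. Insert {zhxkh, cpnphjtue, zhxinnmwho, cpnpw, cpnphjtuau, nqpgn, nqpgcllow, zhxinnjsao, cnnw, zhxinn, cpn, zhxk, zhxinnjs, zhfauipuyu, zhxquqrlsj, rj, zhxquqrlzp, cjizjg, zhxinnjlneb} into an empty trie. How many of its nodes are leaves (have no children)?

A leaf is a node with no children — equivalently, the end of a word that is not a proper prefix of any other stored word.
Those words: "cjizjg", "cnnw", "cpnphjtuau", "cpnphjtue", "cpnpw", "nqpgcllow", "nqpgn", "rj", "zhfauipuyu", "zhxinnjlneb", "zhxinnjsao", "zhxinnmwho", "zhxkh", "zhxquqrlsj", "zhxquqrlzp"
Leaf count: 15

15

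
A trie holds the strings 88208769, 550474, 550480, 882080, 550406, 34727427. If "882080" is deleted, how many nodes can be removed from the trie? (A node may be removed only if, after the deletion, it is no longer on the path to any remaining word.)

1

After clearing the end-marker at "882080", prune upward until reaching a node still needed by another word.
The suffix "0" (1 node) is used only by "882080"; the node for "88208" still has the child "7", so pruning stops there.
Nodes removed: 1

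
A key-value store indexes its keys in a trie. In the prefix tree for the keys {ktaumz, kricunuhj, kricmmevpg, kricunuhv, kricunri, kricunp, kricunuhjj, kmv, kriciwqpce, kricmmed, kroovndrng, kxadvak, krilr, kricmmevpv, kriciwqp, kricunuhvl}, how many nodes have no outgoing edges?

13

Leaves are exactly the stored words that no other stored word extends.
Those words: "kmv", "kriciwqpce", "kricmmed", "kricmmevpg", "kricmmevpv", "kricunp", "kricunri", "kricunuhjj", "kricunuhvl", "krilr", "kroovndrng", "ktaumz", "kxadvak"
Leaf count: 13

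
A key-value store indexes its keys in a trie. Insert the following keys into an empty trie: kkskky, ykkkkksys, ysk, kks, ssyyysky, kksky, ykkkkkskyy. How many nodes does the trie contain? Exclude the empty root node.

29

Trie structure (* marks end of a word):
(root)
├─ k
│  └─ k
│     └─ s *
│        └─ k
│           ├─ k
│           │  └─ y *
│           └─ y *
├─ s
│  └─ s
│     └─ y
│        └─ y
│           └─ y
│              └─ s
│                 └─ k
│                    └─ y *
└─ y
   ├─ k
   │  └─ k
   │     └─ k
   │        └─ k
   │           └─ k
   │              └─ s
   │                 ├─ k
   │                 │  └─ y
   │                 │     └─ y *
   │                 └─ y
   │                    └─ s *
   └─ s
      └─ k *
Counting every labelled node above: 29.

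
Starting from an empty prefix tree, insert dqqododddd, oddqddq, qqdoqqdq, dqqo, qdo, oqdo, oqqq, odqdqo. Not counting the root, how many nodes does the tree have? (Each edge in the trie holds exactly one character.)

Insert word by word; a character creates a node only if that edge doesn't already exist:
  "dqqododddd" → 10 new (d, q, q, o, d, o, d, d, d, d)
  "oddqddq" → 7 new (o, d, d, q, d, d, q)
  "qqdoqqdq" → 8 new (q, q, d, o, q, q, d, q)
  "dqqo" → prefix "dqqo" already present; 0 new (none)
  "qdo" → prefix "q" already present; 2 new (d, o)
  "oqdo" → prefix "o" already present; 3 new (q, d, o)
  "oqqq" → prefix "oq" already present; 2 new (q, q)
  "odqdqo" → prefix "od" already present; 4 new (q, d, q, o)
Total nodes = 10 + 7 + 8 + 0 + 2 + 3 + 2 + 4 = 36

36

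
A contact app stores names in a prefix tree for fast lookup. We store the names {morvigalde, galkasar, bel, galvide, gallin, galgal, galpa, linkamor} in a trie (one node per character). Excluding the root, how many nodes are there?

For each word, the new-node count is its length minus the longest prefix already in the trie:
  "morvigalde" → 10 new (m, o, r, v, i, g, a, l, d, e)
  "galkasar" → 8 new (g, a, l, k, a, s, a, r)
  "bel" → 3 new (b, e, l)
  "galvide" → prefix "gal" already present; 4 new (v, i, d, e)
  "gallin" → prefix "gal" already present; 3 new (l, i, n)
  "galgal" → prefix "gal" already present; 3 new (g, a, l)
  "galpa" → prefix "gal" already present; 2 new (p, a)
  "linkamor" → 8 new (l, i, n, k, a, m, o, r)
Total nodes = 10 + 8 + 3 + 4 + 3 + 3 + 2 + 8 = 41

41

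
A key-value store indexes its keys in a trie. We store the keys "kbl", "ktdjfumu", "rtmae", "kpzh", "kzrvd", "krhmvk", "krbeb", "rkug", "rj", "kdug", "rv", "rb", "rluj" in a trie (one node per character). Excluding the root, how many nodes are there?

For each word, the new-node count is its length minus the longest prefix already in the trie:
  "kbl" → 3 new (k, b, l)
  "ktdjfumu" → prefix "k" already present; 7 new (t, d, j, f, u, m, u)
  "rtmae" → 5 new (r, t, m, a, e)
  "kpzh" → prefix "k" already present; 3 new (p, z, h)
  "kzrvd" → prefix "k" already present; 4 new (z, r, v, d)
  "krhmvk" → prefix "k" already present; 5 new (r, h, m, v, k)
  "krbeb" → prefix "kr" already present; 3 new (b, e, b)
  "rkug" → prefix "r" already present; 3 new (k, u, g)
  "rj" → prefix "r" already present; 1 new (j)
  "kdug" → prefix "k" already present; 3 new (d, u, g)
  "rv" → prefix "r" already present; 1 new (v)
  "rb" → prefix "r" already present; 1 new (b)
  "rluj" → prefix "r" already present; 3 new (l, u, j)
Total nodes = 3 + 7 + 5 + 3 + 4 + 5 + 3 + 3 + 1 + 3 + 1 + 1 + 3 = 42

42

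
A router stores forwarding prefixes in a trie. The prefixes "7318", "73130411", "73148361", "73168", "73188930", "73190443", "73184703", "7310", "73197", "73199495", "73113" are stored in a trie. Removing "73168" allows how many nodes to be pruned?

A node on "73168"'s path can go only if nothing else ends at it or branches off below it.
The suffix "68" (2 nodes) is used only by "73168"; the node for "731" still has the child "8", so pruning stops there.
Nodes removed: 2

2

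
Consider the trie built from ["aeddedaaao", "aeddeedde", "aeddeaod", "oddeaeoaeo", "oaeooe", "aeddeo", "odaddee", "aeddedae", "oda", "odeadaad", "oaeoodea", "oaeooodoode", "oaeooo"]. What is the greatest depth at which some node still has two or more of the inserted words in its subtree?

The deepest shared node is where two words last agree before diverging.
"aeddedaaao" and "aeddedae" agree on "aeddeda" (7 characters) before diverging; nothing deeper is shared.
Longest shared-prefix length: 7

7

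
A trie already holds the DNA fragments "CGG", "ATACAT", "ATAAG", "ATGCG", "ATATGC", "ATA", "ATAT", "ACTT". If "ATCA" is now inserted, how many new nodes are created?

Walking "ATCA" from the root, the first 2 characters ("AT") follow existing edges; "C" is the first miss.
New nodes needed: |"ATCA"| − 2 = 4 − 2 = 2.

2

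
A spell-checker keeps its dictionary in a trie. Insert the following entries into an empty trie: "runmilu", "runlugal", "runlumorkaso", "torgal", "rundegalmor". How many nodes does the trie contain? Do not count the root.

For each word, the new-node count is its length minus the longest prefix already in the trie:
  "runmilu" → 7 new (r, u, n, m, i, l, u)
  "runlugal" → prefix "run" already present; 5 new (l, u, g, a, l)
  "runlumorkaso" → prefix "runlu" already present; 7 new (m, o, r, k, a, s, o)
  "torgal" → 6 new (t, o, r, g, a, l)
  "rundegalmor" → prefix "run" already present; 8 new (d, e, g, a, l, m, o, r)
Total nodes = 7 + 5 + 7 + 6 + 8 = 33

33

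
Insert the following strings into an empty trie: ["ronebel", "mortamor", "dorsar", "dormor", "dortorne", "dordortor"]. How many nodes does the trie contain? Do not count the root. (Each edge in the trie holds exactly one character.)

Trace insertions, counting only characters that open a new branch:
  "ronebel" → 7 new (r, o, n, e, b, e, l)
  "mortamor" → 8 new (m, o, r, t, a, m, o, r)
  "dorsar" → 6 new (d, o, r, s, a, r)
  "dormor" → prefix "dor" already present; 3 new (m, o, r)
  "dortorne" → prefix "dor" already present; 5 new (t, o, r, n, e)
  "dordortor" → prefix "dor" already present; 6 new (d, o, r, t, o, r)
Total nodes = 7 + 8 + 6 + 3 + 5 + 6 = 35

35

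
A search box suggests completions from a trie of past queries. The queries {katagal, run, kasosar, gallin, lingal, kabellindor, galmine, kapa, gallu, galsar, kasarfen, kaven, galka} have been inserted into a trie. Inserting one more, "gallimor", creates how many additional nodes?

3

"galli" is already a path in the trie; the remaining "mor" must be added.
New nodes needed: |"gallimor"| − 5 = 8 − 5 = 3.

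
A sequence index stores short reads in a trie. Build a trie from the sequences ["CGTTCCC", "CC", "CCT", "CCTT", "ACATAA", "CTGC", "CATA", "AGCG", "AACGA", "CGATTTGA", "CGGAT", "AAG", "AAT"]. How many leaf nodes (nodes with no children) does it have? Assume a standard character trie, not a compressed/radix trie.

11

Leaves are exactly the stored words that no other stored word extends.
Those words: "AACGA", "AAG", "AAT", "ACATAA", "AGCG", "CATA", "CCTT", "CGATTTGA", "CGGAT", "CGTTCCC", "CTGC"
Leaf count: 11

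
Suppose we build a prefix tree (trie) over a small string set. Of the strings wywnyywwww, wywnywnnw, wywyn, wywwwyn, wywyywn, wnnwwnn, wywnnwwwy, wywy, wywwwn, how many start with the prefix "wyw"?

Walk to "wyw"; the words in its subtree are exactly those with that prefix.
Words under "wyw": wywnnwwwy, wywnywnnw, wywnyywwww, wywwwn, wywwwyn, wywy, wywyn, wywyywn
Count: 8

8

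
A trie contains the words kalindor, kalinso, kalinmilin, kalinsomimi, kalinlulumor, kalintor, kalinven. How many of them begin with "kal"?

7

Walk to "kal"; the words in its subtree are exactly those with that prefix.
Words under "kal": kalindor, kalinlulumor, kalinmilin, kalinso, kalinsomimi, kalintor, kalinven
Count: 7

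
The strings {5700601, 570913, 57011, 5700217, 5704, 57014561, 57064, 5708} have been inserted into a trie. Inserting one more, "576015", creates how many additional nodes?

"57" is already a path in the trie; the remaining "6015" must be added.
Each of the 4 remaining characters creates one node.

4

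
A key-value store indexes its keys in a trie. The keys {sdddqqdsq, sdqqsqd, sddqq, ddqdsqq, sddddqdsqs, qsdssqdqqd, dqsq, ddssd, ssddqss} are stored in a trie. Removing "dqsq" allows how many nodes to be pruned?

3

After clearing the end-marker at "dqsq", prune upward until reaching a node still needed by another word.
The suffix "qsq" (3 nodes) is used only by "dqsq"; the node for "d" still has the child "d", so pruning stops there.
Nodes removed: 3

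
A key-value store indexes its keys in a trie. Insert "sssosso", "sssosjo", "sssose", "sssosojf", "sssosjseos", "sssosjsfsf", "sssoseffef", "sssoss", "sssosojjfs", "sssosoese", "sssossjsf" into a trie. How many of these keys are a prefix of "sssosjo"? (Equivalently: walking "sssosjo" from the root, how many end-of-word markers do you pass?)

Traverse "sssosjo" character by character; count nodes along the way that are marked as word ends.
Prefixes of the query that are stored words: "sssosjo"
Count: 1

1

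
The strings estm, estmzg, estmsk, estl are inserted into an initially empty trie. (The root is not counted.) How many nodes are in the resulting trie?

Trie structure (* marks end of a word):
(root)
└─ e
   └─ s
      └─ t
         ├─ l *
         └─ m *
            ├─ s
            │  └─ k *
            └─ z
               └─ g *
Counting every labelled node above: 9.

9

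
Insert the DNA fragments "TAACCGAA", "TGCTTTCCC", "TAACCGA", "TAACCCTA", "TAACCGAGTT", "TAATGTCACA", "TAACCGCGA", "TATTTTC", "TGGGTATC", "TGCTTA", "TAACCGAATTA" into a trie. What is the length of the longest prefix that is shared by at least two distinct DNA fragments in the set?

8

Look for the deepest trie node that still has at least two words in its subtree.
"TAACCGAA" and "TAACCGAATTA" agree on "TAACCGAA" (8 characters) before diverging; nothing deeper is shared.
Longest shared-prefix length: 8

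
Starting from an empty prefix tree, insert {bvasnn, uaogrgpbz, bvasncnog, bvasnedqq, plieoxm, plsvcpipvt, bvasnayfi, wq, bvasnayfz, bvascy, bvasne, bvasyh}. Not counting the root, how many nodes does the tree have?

49

For each word, the new-node count is its length minus the longest prefix already in the trie:
  "bvasnn" → 6 new (b, v, a, s, n, n)
  "uaogrgpbz" → 9 new (u, a, o, g, r, g, p, b, z)
  "bvasncnog" → prefix "bvasn" already present; 4 new (c, n, o, g)
  "bvasnedqq" → prefix "bvasn" already present; 4 new (e, d, q, q)
  "plieoxm" → 7 new (p, l, i, e, o, x, m)
  "plsvcpipvt" → prefix "pl" already present; 8 new (s, v, c, p, i, p, v, t)
  "bvasnayfi" → prefix "bvasn" already present; 4 new (a, y, f, i)
  "wq" → 2 new (w, q)
  "bvasnayfz" → prefix "bvasnayf" already present; 1 new (z)
  "bvascy" → prefix "bvas" already present; 2 new (c, y)
  "bvasne" → prefix "bvasne" already present; 0 new (none)
  "bvasyh" → prefix "bvas" already present; 2 new (y, h)
Total nodes = 6 + 9 + 4 + 4 + 7 + 8 + 4 + 2 + 1 + 2 + 0 + 2 = 49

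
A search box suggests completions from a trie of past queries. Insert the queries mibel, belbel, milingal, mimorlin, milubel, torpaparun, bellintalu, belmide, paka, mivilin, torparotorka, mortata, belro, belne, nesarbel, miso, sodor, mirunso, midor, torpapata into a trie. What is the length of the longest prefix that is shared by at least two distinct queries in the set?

7

The deepest shared node is where two words last agree before diverging.
e.g. "torpaparun" and "torpapata" share the prefix "torpapa" of length 7; no pair shares a longer one.
Longest shared-prefix length: 7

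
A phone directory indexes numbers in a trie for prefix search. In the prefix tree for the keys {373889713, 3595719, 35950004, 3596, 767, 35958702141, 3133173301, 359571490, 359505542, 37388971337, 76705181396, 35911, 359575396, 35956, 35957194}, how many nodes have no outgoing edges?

12

Leaves are exactly the stored words that no other stored word extends.
Those words: "3133173301", "35911", "35950004", "359505542", "35956", "359571490", "35957194", "359575396", "35958702141", "3596", "37388971337", "76705181396"
Leaf count: 12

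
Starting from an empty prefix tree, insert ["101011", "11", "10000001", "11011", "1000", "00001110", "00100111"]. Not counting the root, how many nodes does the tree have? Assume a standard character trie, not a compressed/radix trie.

Trace insertions, counting only characters that open a new branch:
  "101011" → 6 new (1, 0, 1, 0, 1, 1)
  "11" → prefix "1" already present; 1 new (1)
  "10000001" → prefix "10" already present; 6 new (0, 0, 0, 0, 0, 1)
  "11011" → prefix "11" already present; 3 new (0, 1, 1)
  "1000" → prefix "1000" already present; 0 new (none)
  "00001110" → 8 new (0, 0, 0, 0, 1, 1, 1, 0)
  "00100111" → prefix "00" already present; 6 new (1, 0, 0, 1, 1, 1)
Total nodes = 6 + 1 + 6 + 3 + 0 + 8 + 6 = 30

30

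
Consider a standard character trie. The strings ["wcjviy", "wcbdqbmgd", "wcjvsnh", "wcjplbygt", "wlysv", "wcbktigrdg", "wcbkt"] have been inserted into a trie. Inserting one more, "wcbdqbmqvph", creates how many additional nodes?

Walking "wcbdqbmqvph" from the root, the first 7 characters ("wcbdqbm") follow existing edges; "q" is the first miss.
So 11 − 7 = 4 new nodes.

4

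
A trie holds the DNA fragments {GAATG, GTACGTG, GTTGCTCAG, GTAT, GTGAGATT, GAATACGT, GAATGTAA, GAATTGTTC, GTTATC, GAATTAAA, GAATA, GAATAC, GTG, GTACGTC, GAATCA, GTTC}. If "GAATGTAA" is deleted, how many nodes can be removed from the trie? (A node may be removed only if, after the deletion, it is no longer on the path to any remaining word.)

3

A node on "GAATGTAA"'s path can go only if nothing else ends at it or branches off below it.
The suffix "TAA" (3 nodes) is used only by "GAATGTAA"; "GAATG" is itself a stored word, so pruning stops there.
Nodes removed: 3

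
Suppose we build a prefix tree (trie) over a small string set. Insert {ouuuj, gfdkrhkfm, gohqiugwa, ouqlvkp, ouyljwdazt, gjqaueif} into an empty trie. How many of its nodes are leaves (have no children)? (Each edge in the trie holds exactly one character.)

6

Leaves are exactly the stored words that no other stored word extends.
Those words: "gfdkrhkfm", "gjqaueif", "gohqiugwa", "ouqlvkp", "ouuuj", "ouyljwdazt"
Leaf count: 6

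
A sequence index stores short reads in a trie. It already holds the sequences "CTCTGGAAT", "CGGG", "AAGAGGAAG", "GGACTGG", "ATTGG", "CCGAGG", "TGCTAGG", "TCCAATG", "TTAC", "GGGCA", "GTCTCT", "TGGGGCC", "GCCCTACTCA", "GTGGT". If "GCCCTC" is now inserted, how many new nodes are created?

1

"GCCCT" is already a path in the trie; the remaining "C" must be added.
So 6 − 5 = 1 new nodes.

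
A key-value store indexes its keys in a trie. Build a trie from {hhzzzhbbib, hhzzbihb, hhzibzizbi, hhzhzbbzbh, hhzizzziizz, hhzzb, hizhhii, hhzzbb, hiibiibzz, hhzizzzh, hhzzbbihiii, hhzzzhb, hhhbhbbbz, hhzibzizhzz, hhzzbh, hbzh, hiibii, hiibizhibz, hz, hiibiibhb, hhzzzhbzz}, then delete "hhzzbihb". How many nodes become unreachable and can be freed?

Walk "hhzzbihb" from the leaf back toward the root, removing each node that no remaining word uses.
The suffix "ihb" (3 nodes) is used only by "hhzzbihb"; the node for "hhzzb" still has the child "b", so pruning stops there.
Nodes removed: 3

3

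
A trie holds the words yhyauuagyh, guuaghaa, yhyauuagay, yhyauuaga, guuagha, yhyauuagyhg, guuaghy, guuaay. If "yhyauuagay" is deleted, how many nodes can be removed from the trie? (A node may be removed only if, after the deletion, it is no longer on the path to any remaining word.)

Walk "yhyauuagay" from the leaf back toward the root, removing each node that no remaining word uses.
The suffix "y" (1 node) is used only by "yhyauuagay"; "yhyauuaga" is itself a stored word, so pruning stops there.
Nodes removed: 1

1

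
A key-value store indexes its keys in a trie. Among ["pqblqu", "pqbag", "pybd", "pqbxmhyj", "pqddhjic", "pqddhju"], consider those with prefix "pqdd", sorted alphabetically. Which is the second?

pqddhju

Filter for "pqdd…" and sort: "pqddhjic", "pqddhju"
Position 2: pqddhju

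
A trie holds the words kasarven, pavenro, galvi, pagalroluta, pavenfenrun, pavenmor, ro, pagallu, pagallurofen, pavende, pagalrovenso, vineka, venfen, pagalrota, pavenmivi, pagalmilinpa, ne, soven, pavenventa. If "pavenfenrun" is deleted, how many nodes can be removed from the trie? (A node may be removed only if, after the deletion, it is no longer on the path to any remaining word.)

6

A node on "pavenfenrun"'s path can go only if nothing else ends at it or branches off below it.
The suffix "fenrun" (6 nodes) is used only by "pavenfenrun"; the node for "paven" still has the child "r", so pruning stops there.
Nodes removed: 6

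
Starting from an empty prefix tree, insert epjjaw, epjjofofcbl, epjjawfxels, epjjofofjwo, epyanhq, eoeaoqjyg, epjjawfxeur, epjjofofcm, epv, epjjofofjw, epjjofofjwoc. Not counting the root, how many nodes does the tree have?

39

Trace insertions, counting only characters that open a new branch:
  "epjjaw" → 6 new (e, p, j, j, a, w)
  "epjjofofcbl" → prefix "epjj" already present; 7 new (o, f, o, f, c, b, l)
  "epjjawfxels" → prefix "epjjaw" already present; 5 new (f, x, e, l, s)
  "epjjofofjwo" → prefix "epjjofof" already present; 3 new (j, w, o)
  "epyanhq" → prefix "ep" already present; 5 new (y, a, n, h, q)
  "eoeaoqjyg" → prefix "e" already present; 8 new (o, e, a, o, q, j, y, g)
  "epjjawfxeur" → prefix "epjjawfxe" already present; 2 new (u, r)
  "epjjofofcm" → prefix "epjjofofc" already present; 1 new (m)
  "epv" → prefix "ep" already present; 1 new (v)
  "epjjofofjw" → prefix "epjjofofjw" already present; 0 new (none)
  "epjjofofjwoc" → prefix "epjjofofjwo" already present; 1 new (c)
Total nodes = 6 + 7 + 5 + 3 + 5 + 8 + 2 + 1 + 1 + 0 + 1 = 39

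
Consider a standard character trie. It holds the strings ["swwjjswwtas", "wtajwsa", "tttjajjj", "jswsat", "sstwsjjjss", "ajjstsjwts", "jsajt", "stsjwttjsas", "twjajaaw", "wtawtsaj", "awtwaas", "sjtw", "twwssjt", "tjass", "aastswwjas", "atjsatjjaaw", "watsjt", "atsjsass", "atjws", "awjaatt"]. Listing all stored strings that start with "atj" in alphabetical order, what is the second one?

Filter for "atj…" and sort: "atjsatjjaaw", "atjws"
The 2nd is atjws.

atjws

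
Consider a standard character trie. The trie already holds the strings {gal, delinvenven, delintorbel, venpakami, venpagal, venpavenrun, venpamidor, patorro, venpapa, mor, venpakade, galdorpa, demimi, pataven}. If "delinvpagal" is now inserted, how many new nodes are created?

The longest prefix of "delinvpagal" already in the trie is "delinv" (length 6).
Each of the 5 remaining characters creates one node.

5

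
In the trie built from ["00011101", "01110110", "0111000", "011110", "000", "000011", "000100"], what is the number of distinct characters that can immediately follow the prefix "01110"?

The children of the "01110" node are the distinct next characters among strings starting with "01110".
Distinct next characters after "01110": 0, 1.
That node has 2 child edges.

2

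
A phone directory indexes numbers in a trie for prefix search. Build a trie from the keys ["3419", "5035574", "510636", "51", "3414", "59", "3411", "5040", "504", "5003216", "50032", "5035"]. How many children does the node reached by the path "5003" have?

The children of the "5003" node are the distinct next characters among strings starting with "5003".
Characters that immediately follow "5003" among the stored strings: {2}.
That node has 1 child edge.

1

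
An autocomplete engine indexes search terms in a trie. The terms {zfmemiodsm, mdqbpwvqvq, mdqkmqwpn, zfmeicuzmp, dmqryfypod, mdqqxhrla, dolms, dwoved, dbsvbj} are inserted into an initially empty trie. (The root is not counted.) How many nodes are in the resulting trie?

62

Trace insertions, counting only characters that open a new branch:
  "zfmemiodsm" → 10 new (z, f, m, e, m, i, o, d, s, m)
  "mdqbpwvqvq" → 10 new (m, d, q, b, p, w, v, q, v, q)
  "mdqkmqwpn" → prefix "mdq" already present; 6 new (k, m, q, w, p, n)
  "zfmeicuzmp" → prefix "zfme" already present; 6 new (i, c, u, z, m, p)
  "dmqryfypod" → 10 new (d, m, q, r, y, f, y, p, o, d)
  "mdqqxhrla" → prefix "mdq" already present; 6 new (q, x, h, r, l, a)
  "dolms" → prefix "d" already present; 4 new (o, l, m, s)
  "dwoved" → prefix "d" already present; 5 new (w, o, v, e, d)
  "dbsvbj" → prefix "d" already present; 5 new (b, s, v, b, j)
Total nodes = 10 + 10 + 6 + 6 + 10 + 6 + 4 + 5 + 5 = 62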